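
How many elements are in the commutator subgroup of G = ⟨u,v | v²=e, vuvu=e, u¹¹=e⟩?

G' = [G, G] is generated by all commutators. The generator-pair commutators are: [u, v] = u².
The subgroup they normally generate is {e, u, u², u³, u⁴, u⁵, u⁶, u⁷, u⁸, u⁹, u¹⁰}, of order 11.
Check: |G/G'| = 22/11 = 2 is the order of the abelianisation.

Answer: 11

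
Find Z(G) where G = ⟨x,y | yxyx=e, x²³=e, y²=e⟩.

An element z ∈ Z(G) iff z commutes with every generator.
For example e is central: e·x = x = x·e; e·y = y = y·e.
Whereas x ∉ Z(G) since x·y = xy ≠ x²²y = y·x.
Checking each of the 46 elements this way gives Z(G) = {e}, of order 1.

Answer: {e}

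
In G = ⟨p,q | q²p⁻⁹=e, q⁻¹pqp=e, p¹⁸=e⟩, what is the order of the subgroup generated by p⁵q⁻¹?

|⟨p⁵q⁻¹⟩| equals the order of p⁵q⁻¹. Compute successive powers until reaching e:
  (p⁵q⁻¹)¹ = p⁵q⁻¹, (p⁵q⁻¹)² = p⁹, (p⁵q⁻¹)³ = p⁵q, (p⁵q⁻¹)⁴ = e.
The smallest positive k with (p⁵q⁻¹)ᵏ = e is 4, so |⟨p⁵q⁻¹⟩| = 4.

Answer: 4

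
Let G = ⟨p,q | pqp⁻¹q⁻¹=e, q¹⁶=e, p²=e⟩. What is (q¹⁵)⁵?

Compute successive powers of (q¹⁵), reducing at each step:
  (q¹⁵)²: (q¹⁵) · q¹⁵ = q¹⁴
  (q¹⁵)³: (q¹⁴) · q¹⁵ = q¹³
  (q¹⁵)⁴: (q¹³) · q¹⁵ = q¹²
  (q¹⁵)⁵: (q¹²) · q¹⁵ = q¹¹

Answer: q¹¹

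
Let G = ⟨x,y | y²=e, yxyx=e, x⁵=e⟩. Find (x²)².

Compute successive powers of (x²), reducing at each step:
  (x²)²: (x²) · x² = x⁴

Answer: x⁴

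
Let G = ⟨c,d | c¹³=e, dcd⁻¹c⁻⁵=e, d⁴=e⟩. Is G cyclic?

Every cyclic group is abelian. But c·d = cd while d·c = c⁵d, so c·d ≠ d·c and G is not abelian. Hence G is not cyclic.

Answer: No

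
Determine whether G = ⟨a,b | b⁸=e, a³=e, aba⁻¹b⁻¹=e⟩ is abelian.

Each pair of generators commutes: a·b = ab = b·a. Since the generators pairwise commute, every element of G commutes with every other, so G is abelian.

Answer: Yes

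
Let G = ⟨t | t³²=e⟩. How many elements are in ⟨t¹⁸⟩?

|⟨t¹⁸⟩| equals the order of t¹⁸. Compute successive powers until reaching e:
  (t¹⁸)¹ = t¹⁸, (t¹⁸)² = t⁴, (t¹⁸)³ = t²², (t¹⁸)⁴ = t⁸, (t¹⁸)⁵ = t²⁶, (t¹⁸)⁶ = t¹², (t¹⁸)⁷ = t³⁰, (t¹⁸)⁸ = t¹⁶, (t¹⁸)⁹ = t², (t¹⁸)¹⁰ = t²⁰, (t¹⁸)¹¹ = t⁶, (t¹⁸)¹² = t²⁴, (t¹⁸)¹³ = t¹⁰, (t¹⁸)¹⁴ = t²⁸, (t¹⁸)¹⁵ = t¹⁴, (t¹⁸)¹⁶ = e.
The smallest positive k with (t¹⁸)ᵏ = e is 16, so |⟨t¹⁸⟩| = 16.

Answer: 16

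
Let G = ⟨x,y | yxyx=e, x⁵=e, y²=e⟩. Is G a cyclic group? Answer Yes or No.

Every cyclic group is abelian. But x·y = xy while y·x = x⁴y, so x·y ≠ y·x and G is not abelian. Hence G is not cyclic.

Answer: No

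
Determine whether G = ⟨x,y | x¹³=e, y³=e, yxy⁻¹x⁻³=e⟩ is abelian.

x·y = xy but y·x = x³y, so x·y ≠ y·x and G is not abelian.

Answer: No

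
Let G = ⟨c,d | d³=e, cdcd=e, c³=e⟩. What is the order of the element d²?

Compute successive powers until reaching e:
  (d²)¹ = d², (d²)² = d, (d²)³ = e.
The smallest positive k with (d²)ᵏ = e is 3.

Answer: 3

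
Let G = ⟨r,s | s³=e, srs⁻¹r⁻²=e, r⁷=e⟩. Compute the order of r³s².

Compute successive powers until reaching e:
  (r³s²)¹ = r³s², (r³s²)² = rs, (r³s²)³ = e.
The smallest positive k with (r³s²)ᵏ = e is 3.

Answer: 3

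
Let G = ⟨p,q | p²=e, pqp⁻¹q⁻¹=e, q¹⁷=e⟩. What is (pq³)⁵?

Compute successive powers of (pq³), reducing at each step:
  (pq³)²: (pq³) · p = q³;   (q³) · q³ = q⁶
  (pq³)³: (q⁶) · p = pq⁶;   (pq⁶) · q³ = pq⁹
  (pq³)⁴: (pq⁹) · p = q⁹;   (q⁹) · q³ = q¹²
  (pq³)⁵: (q¹²) · p = pq¹²;   (pq¹²) · q³ = pq¹⁵

Answer: pq¹⁵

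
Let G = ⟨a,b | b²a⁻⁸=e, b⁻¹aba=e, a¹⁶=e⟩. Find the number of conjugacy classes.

The conjugacy classes (representative and size) are:
  [e] (size 1), [a] (size 2), [a¹⁴] (size 2), [a³] (size 2), [a¹²] (size 2), [a⁵] (size 2), [a¹⁰] (size 2), [a⁷] (size 2), [a⁸] (size 1), [a⁶b] (size 8), [a³b⁻¹] (size 8).
Class equation: 1 + 2 + 2 + 2 + 2 + 2 + 2 + 2 + 1 + 8 + 8 = 32 = |G|. So G has 11 conjugacy classes.

Answer: 11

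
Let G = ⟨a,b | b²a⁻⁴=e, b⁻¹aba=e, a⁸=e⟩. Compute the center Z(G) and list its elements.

An element z ∈ Z(G) iff z commutes with every generator.
For example a⁴ is central: (a⁴)·a = a⁵ = a·(a⁴); (a⁴)·b = b⁻¹ = b·(a⁴).
Whereas a ∉ Z(G) since a·b = ab ≠ a³b⁻¹ = b·a.
Checking each of the 16 elements this way gives Z(G) = {e, a⁴}, of order 2.

Answer: {e, a⁴}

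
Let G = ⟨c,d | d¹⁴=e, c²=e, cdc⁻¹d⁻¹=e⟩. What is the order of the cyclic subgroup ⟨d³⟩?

|⟨d³⟩| equals the order of d³. Compute successive powers until reaching e:
  (d³)¹ = d³, (d³)² = d⁶, (d³)³ = d⁹, (d³)⁴ = d¹², (d³)⁵ = d, (d³)⁶ = d⁴, (d³)⁷ = d⁷, (d³)⁸ = d¹⁰, (d³)⁹ = d¹³, (d³)¹⁰ = d², (d³)¹¹ = d⁵, (d³)¹² = d⁸, (d³)¹³ = d¹¹, (d³)¹⁴ = e.
The smallest positive k with (d³)ᵏ = e is 14, so |⟨d³⟩| = 14.

Answer: 14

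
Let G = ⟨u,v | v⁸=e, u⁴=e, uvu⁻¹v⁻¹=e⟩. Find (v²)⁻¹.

The order of (v²) is 4 (smallest k with (v²)ᵏ = e), so (v²)⁻¹ = (v²)³ = v⁶.
Check: (v²) · (v⁶) → (v²) · v⁶ = e, giving e as required.

Answer: v⁶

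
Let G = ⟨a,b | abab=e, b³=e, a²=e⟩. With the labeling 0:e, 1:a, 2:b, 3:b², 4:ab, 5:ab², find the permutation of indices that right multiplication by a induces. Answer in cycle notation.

(0 1)(2 5)(3 4)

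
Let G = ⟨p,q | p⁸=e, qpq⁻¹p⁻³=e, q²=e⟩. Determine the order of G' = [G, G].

G' = [G, G] is generated by all commutators. The generator-pair commutators are: [p, q] = p⁶.
The subgroup they normally generate is {e, p², p⁴, p⁶}, of order 4.
Check: |G/G'| = 16/4 = 4 is the order of the abelianisation.

Answer: 4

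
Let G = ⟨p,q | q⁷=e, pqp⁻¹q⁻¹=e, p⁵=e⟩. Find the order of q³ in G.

Compute successive powers until reaching e:
  (q³)¹ = q³, (q³)² = q⁶, (q³)³ = q², (q³)⁴ = q⁵, (q³)⁵ = q, (q³)⁶ = q⁴, (q³)⁷ = e.
The smallest positive k with (q³)ᵏ = e is 7.

Answer: 7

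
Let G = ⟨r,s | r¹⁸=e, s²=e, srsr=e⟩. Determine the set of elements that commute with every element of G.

An element z ∈ Z(G) iff z commutes with every generator.
For example r⁹ is central: (r⁹)·r = r¹⁰ = r·(r⁹); (r⁹)·s = r⁹s = s·(r⁹).
Whereas r ∉ Z(G) since r·s = rs ≠ r¹⁷s = s·r.
Checking each of the 36 elements this way gives Z(G) = {e, r⁹}, of order 2.

Answer: {e, r⁹}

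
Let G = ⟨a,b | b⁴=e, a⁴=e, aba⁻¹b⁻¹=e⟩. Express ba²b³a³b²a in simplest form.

Multiply left to right, reducing at each step:
  b · a² = a²b
  (a²b) · b³ = a²
  (a²) · a³ = a
  a · b² = ab²
  (ab²) · a = a²b²

Answer: a²b²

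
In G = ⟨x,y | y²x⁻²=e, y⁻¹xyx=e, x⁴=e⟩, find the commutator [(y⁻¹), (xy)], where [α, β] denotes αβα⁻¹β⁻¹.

[(y⁻¹), (xy)] = (y⁻¹)·(xy)·(y⁻¹)⁻¹·(xy)⁻¹.
  (y⁻¹) · (xy) = x³
  (x³) · y = xy⁻¹
  (xy⁻¹) · (xy⁻¹) = x²

Answer: x²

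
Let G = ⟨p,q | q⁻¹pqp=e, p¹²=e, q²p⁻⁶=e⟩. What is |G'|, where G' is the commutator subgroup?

G' = [G, G] is generated by all commutators. The generator-pair commutators are: [p, q] = p².
The subgroup they normally generate is {e, p², p⁴, p⁶, p⁸, p¹⁰}, of order 6.
Check: |G/G'| = 24/6 = 4 is the order of the abelianisation.

Answer: 6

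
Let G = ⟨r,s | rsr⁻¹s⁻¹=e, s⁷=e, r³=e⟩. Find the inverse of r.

The order of r is 3 (smallest k with rᵏ = e), so r⁻¹ = r² = r².
Check: r · (r²) → r · r² = e, giving e as required.

Answer: r²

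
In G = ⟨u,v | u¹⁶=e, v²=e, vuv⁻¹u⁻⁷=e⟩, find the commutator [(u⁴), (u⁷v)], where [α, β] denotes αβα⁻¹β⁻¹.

[(u⁴), (u⁷v)] = (u⁴)·(u⁷v)·(u⁴)⁻¹·(u⁷v)⁻¹.
  (u⁴) · (u⁷v) = u¹¹v
  (u¹¹v) · (u¹²) = u¹⁵v
  (u¹⁵v) · (u¹⁵v) = u⁸

Answer: u⁸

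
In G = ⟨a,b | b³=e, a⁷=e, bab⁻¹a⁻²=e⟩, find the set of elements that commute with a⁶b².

⟨a⁶b²⟩ ⊆ C_G(a⁶b²) since powers of a⁶b² commute with a⁶b²; so |C_G(a⁶b²)| ≥ |⟨a⁶b²⟩| = 3.
By orbit–stabilizer, |C_G(a⁶b²)| = |G| / |conj. class of a⁶b²| = 21 / 7 = 3.
The 3 elements commuting with a⁶b² are {e, a²b, a⁶b²}.

Answer: {e, a²b, a⁶b²}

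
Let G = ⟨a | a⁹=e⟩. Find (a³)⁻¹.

The order of (a³) is 3 (smallest k with (a³)ᵏ = e), so (a³)⁻¹ = (a³)² = a⁶.
Check: (a³) · (a⁶) → (a³) · a⁶ = e, giving e as required.

Answer: a⁶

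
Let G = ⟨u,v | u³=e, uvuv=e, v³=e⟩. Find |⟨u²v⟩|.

|⟨u²v⟩| equals the order of u²v. Compute successive powers until reaching e:
  (u²v)¹ = u²v, (u²v)² = v²u, (u²v)³ = e.
The smallest positive k with (u²v)ᵏ = e is 3, so |⟨u²v⟩| = 3.

Answer: 3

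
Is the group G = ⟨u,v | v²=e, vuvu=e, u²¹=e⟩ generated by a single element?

Every cyclic group is abelian. But u·v = uv while v·u = u²⁰v, so u·v ≠ v·u and G is not abelian. Hence G is not cyclic.

Answer: No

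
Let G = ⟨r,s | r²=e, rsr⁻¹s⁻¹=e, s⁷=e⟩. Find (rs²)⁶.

Compute successive powers of (rs²), reducing at each step:
  (rs²)²: (rs²) · r = s²;   (s²) · s² = s⁴
  (rs²)³: (s⁴) · r = rs⁴;   (rs⁴) · s² = rs⁶
  (rs²)⁴: (rs⁶) · r = s⁶;   (s⁶) · s² = s
  (rs²)⁵: s · r = rs;   (rs) · s² = rs³
  (rs²)⁶: (rs³) · r = s³;   (s³) · s² = s⁵

Answer: s⁵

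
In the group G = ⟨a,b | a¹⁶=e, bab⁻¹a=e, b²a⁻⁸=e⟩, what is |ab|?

Compute successive powers until reaching e:
  (ab)¹ = ab, (ab)² = a⁸, (ab)³ = ab⁻¹, (ab)⁴ = e.
The smallest positive k with (ab)ᵏ = e is 4.

Answer: 4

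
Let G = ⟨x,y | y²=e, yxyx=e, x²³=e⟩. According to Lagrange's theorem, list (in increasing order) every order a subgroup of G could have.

|G| = 46 = 2 · 23. By Lagrange's theorem the order of any subgroup divides 46; the divisors of 46 are 1, 2, 23, 46.

Answer: 1, 2, 23, 46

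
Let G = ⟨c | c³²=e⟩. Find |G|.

G is generated by a single element, so G is cyclic. The relator gives c³² = e and no smaller power is forced to be e, so the 32 powers {c, e, c², c³, c⁴, c⁵, c⁶, c⁷, c⁸, c⁹, c²², c²³, c²¹, c²⁰, c²⁴, c²⁵, c²⁶, c²⁷, c²⁸, c²⁹, c³¹, c³⁰, c¹², c¹³, c¹¹, c¹⁰, c¹⁴, c¹⁵, c¹⁶, c¹⁷, c¹⁸, c¹⁹} are distinct. Hence |G| = 32.

Answer: 32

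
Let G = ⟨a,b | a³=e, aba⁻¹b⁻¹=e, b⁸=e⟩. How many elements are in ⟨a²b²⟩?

|⟨a²b²⟩| equals the order of a²b². Compute successive powers until reaching e:
  (a²b²)¹ = a²b², (a²b²)² = ab⁴, (a²b²)³ = b⁶, (a²b²)⁴ = a², (a²b²)⁵ = ab², (a²b²)⁶ = b⁴, (a²b²)⁷ = a²b⁶, (a²b²)⁸ = a, (a²b²)⁹ = b², (a²b²)¹⁰ = a²b⁴, (a²b²)¹¹ = ab⁶, (a²b²)¹² = e.
The smallest positive k with (a²b²)ᵏ = e is 12, so |⟨a²b²⟩| = 12.

Answer: 12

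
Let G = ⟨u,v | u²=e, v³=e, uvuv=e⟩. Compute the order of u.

Compute successive powers until reaching e:
  u¹ = u, u² = e.
The smallest positive k with uᵏ = e is 2.

Answer: 2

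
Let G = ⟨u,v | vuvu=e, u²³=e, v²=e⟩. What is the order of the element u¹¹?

Compute successive powers until reaching e:
  (u¹¹)¹ = u¹¹, (u¹¹)² = u²², (u¹¹)³ = u¹⁰, (u¹¹)⁴ = u²¹, (u¹¹)⁵ = u⁹, (u¹¹)⁶ = u²⁰, (u¹¹)⁷ = u⁸, (u¹¹)⁸ = u¹⁹, (u¹¹)⁹ = u⁷, (u¹¹)¹⁰ = u¹⁸, (u¹¹)¹¹ = u⁶, (u¹¹)¹² = u¹⁷, (u¹¹)¹³ = u⁵, (u¹¹)¹⁴ = u¹⁶, (u¹¹)¹⁵ = u⁴, (u¹¹)¹⁶ = u¹⁵, (u¹¹)¹⁷ = u³, (u¹¹)¹⁸ = u¹⁴, (u¹¹)¹⁹ = u², (u¹¹)²⁰ = u¹³, (u¹¹)²¹ = u, (u¹¹)²² = u¹², (u¹¹)²³ = e.
The smallest positive k with (u¹¹)ᵏ = e is 23.

Answer: 23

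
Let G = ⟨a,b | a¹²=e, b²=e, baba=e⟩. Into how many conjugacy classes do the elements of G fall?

The conjugacy classes (representative and size) are:
  [e] (size 1), [a¹¹] (size 2), [a²] (size 2), [a⁹] (size 2), [a⁴] (size 2), [a⁵] (size 2), [a⁶] (size 1), [b] (size 6), [ab] (size 6).
Class equation: 1 + 2 + 2 + 2 + 2 + 2 + 1 + 6 + 6 = 24 = |G|. So G has 9 conjugacy classes.

Answer: 9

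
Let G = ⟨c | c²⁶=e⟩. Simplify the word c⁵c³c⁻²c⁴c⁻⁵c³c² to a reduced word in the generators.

Multiply left to right, reducing at each step:
  (c⁵) · c³ = c⁸
  (c⁸) · c⁻² = c⁶
  (c⁶) · c⁴ = c¹⁰
  (c¹⁰) · c⁻⁵ = c⁵
  (c⁵) · c³ = c⁸
  (c⁸) · c² = c¹⁰

Answer: c¹⁰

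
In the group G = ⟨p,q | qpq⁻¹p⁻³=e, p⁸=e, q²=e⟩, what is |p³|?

Compute successive powers until reaching e:
  (p³)¹ = p³, (p³)² = p⁶, (p³)³ = p, (p³)⁴ = p⁴, (p³)⁵ = p⁷, (p³)⁶ = p², (p³)⁷ = p⁵, (p³)⁸ = e.
The smallest positive k with (p³)ᵏ = e is 8.

Answer: 8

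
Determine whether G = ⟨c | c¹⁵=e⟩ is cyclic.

|G| = 15. The element c has order 15 (its powers give 15 distinct elements), so ⟨c⟩ = G and G is cyclic.

Answer: Yes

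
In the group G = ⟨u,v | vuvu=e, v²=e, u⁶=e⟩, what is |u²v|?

Compute successive powers until reaching e:
  (u²v)¹ = u²v, (u²v)² = e.
The smallest positive k with (u²v)ᵏ = e is 2.

Answer: 2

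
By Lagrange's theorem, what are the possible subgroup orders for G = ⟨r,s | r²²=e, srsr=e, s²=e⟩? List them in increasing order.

|G| = 44 = 2² · 11. By Lagrange's theorem the order of any subgroup divides 44; the divisors of 44 are 1, 2, 4, 11, 22, 44.

Answer: 1, 2, 4, 11, 22, 44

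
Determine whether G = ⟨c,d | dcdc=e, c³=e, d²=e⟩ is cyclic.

Every cyclic group is abelian. But c·d = cd while d·c = c²d, so c·d ≠ d·c and G is not abelian. Hence G is not cyclic.

Answer: No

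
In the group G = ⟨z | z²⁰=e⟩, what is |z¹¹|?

Compute successive powers until reaching e:
  (z¹¹)¹ = z¹¹, (z¹¹)² = z², (z¹¹)³ = z¹³, (z¹¹)⁴ = z⁴, (z¹¹)⁵ = z¹⁵, (z¹¹)⁶ = z⁶, (z¹¹)⁷ = z¹⁷, (z¹¹)⁸ = z⁸, (z¹¹)⁹ = z¹⁹, (z¹¹)¹⁰ = z¹⁰, (z¹¹)¹¹ = z, (z¹¹)¹² = z¹², (z¹¹)¹³ = z³, (z¹¹)¹⁴ = z¹⁴, (z¹¹)¹⁵ = z⁵, (z¹¹)¹⁶ = z¹⁶, (z¹¹)¹⁷ = z⁷, (z¹¹)¹⁸ = z¹⁸, (z¹¹)¹⁹ = z⁹, (z¹¹)²⁰ = e.
The smallest positive k with (z¹¹)ᵏ = e is 20.

Answer: 20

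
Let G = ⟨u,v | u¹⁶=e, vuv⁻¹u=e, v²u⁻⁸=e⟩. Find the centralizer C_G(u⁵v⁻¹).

⟨u⁵v⁻¹⟩ ⊆ C_G(u⁵v⁻¹) since powers of u⁵v⁻¹ commute with u⁵v⁻¹; so |C_G(u⁵v⁻¹)| ≥ |⟨u⁵v⁻¹⟩| = 4.
By orbit–stabilizer, |C_G(u⁵v⁻¹)| = |G| / |conj. class of u⁵v⁻¹| = 32 / 8 = 4.
The 4 elements commuting with u⁵v⁻¹ are {e, u⁸, u⁵v, u⁵v⁻¹}.

Answer: {e, u⁸, u⁵v, u⁵v⁻¹}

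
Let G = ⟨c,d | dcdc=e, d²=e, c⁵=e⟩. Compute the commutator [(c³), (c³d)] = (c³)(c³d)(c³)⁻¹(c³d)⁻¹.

[(c³), (c³d)] = (c³)·(c³d)·(c³)⁻¹·(c³d)⁻¹.
  (c³) · (c³d) = cd
  (cd) · (c²) = c⁴d
  (c⁴d) · (c³d) = c

Answer: c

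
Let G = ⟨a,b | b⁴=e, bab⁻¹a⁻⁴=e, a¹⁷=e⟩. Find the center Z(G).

An element z ∈ Z(G) iff z commutes with every generator.
For example e is central: e·a = a = a·e; e·b = b = b·e.
Whereas a ∉ Z(G) since a·b = ab ≠ a⁴b = b·a.
Checking each of the 68 elements this way gives Z(G) = {e}, of order 1.

Answer: {e}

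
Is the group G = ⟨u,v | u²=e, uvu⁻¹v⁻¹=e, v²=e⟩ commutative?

Each pair of generators commutes: u·v = uv = v·u. Since the generators pairwise commute, every element of G commutes with every other, so G is abelian.

Answer: Yes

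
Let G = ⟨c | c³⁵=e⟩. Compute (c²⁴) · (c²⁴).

Compute (c²⁴) · (c²⁴) by multiplying left to right and reducing via the relations at each step:
  (c²⁴) · c²⁴ = c¹³

Answer: c¹³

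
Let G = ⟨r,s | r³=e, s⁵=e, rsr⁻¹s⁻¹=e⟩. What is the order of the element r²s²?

Compute successive powers until reaching e:
  (r²s²)¹ = r²s², (r²s²)² = rs⁴, (r²s²)³ = s, (r²s²)⁴ = r²s³, (r²s²)⁵ = r, (r²s²)⁶ = s², (r²s²)⁷ = r²s⁴, (r²s²)⁸ = rs, (r²s²)⁹ = s³, (r²s²)¹⁰ = r², (r²s²)¹¹ = rs², (r²s²)¹² = s⁴, (r²s²)¹³ = r²s, (r²s²)¹⁴ = rs³, (r²s²)¹⁵ = e.
The smallest positive k with (r²s²)ᵏ = e is 15.

Answer: 15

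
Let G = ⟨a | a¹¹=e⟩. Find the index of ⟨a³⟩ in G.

First find ord(a³) by computing successive powers:
  (a³)¹ = a³, (a³)² = a⁶, (a³)³ = a⁹, (a³)⁴ = a, (a³)⁵ = a⁴, (a³)⁶ = a⁷, (a³)⁷ = a¹⁰, (a³)⁸ = a², (a³)⁹ = a⁵, (a³)¹⁰ = a⁸, (a³)¹¹ = e.
So |⟨a³⟩| = ord(a³) = 11. With |G| = 11, by Lagrange [G : ⟨a³⟩] = 11/11 = 1.

Answer: 1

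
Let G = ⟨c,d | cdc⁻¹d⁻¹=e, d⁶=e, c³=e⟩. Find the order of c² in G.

Compute successive powers until reaching e:
  (c²)¹ = c², (c²)² = c, (c²)³ = e.
The smallest positive k with (c²)ᵏ = e is 3.

Answer: 3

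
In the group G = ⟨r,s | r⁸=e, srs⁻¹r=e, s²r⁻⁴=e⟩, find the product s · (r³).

Compute s · (r³) by multiplying left to right and reducing via the relations at each step:
  s · r³ = rs⁻¹

Answer: rs⁻¹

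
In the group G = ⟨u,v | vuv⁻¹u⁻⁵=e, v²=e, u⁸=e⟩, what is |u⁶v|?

Compute successive powers until reaching e:
  (u⁶v)¹ = u⁶v, (u⁶v)² = u⁴, (u⁶v)³ = u²v, (u⁶v)⁴ = e.
The smallest positive k with (u⁶v)ᵏ = e is 4.

Answer: 4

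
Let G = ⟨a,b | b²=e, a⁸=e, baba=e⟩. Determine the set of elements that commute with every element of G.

An element z ∈ Z(G) iff z commutes with every generator.
For example a⁴ is central: (a⁴)·a = a⁵ = a·(a⁴); (a⁴)·b = a⁴b = b·(a⁴).
Whereas a ∉ Z(G) since a·b = ab ≠ a⁷b = b·a.
Checking each of the 16 elements this way gives Z(G) = {e, a⁴}, of order 2.

Answer: {e, a⁴}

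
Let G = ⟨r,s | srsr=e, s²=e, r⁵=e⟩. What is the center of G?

An element z ∈ Z(G) iff z commutes with every generator.
For example e is central: e·r = r = r·e; e·s = s = s·e.
Whereas r ∉ Z(G) since r·s = rs ≠ r⁴s = s·r.
Checking each of the 10 elements this way gives Z(G) = {e}, of order 1.

Answer: {e}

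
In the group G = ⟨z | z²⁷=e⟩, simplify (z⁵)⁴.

Compute successive powers of (z⁵), reducing at each step:
  (z⁵)²: (z⁵) · z⁵ = z¹⁰
  (z⁵)³: (z¹⁰) · z⁵ = z¹⁵
  (z⁵)⁴: (z¹⁵) · z⁵ = z²⁰

Answer: z²⁰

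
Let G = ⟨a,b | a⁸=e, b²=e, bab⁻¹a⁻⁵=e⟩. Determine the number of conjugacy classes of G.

The conjugacy classes (representative and size) are:
  [e] (size 1), [a⁵] (size 2), [a²] (size 1), [a⁷] (size 2), [a⁴] (size 1), [a⁶] (size 1), [b] (size 2), [a⁵b] (size 2), [a²b] (size 2), [a³b] (size 2).
Class equation: 1 + 2 + 1 + 2 + 1 + 1 + 2 + 2 + 2 + 2 = 16 = |G|. So G has 10 conjugacy classes.

Answer: 10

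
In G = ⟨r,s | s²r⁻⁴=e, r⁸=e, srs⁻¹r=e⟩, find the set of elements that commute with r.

⟨r⟩ ⊆ C_G(r) since powers of r commute with r; so |C_G(r)| ≥ |⟨r⟩| = 8.
By orbit–stabilizer, |C_G(r)| = |G| / |conj. class of r| = 16 / 2 = 8.
The 8 elements commuting with r are {e, r, r², r³, r⁴, r⁵, r⁶, r⁷}.

Answer: {e, r, r², r³, r⁴, r⁵, r⁶, r⁷}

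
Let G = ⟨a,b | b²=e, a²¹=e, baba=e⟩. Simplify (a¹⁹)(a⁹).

Compute (a¹⁹) · (a⁹) by multiplying left to right and reducing via the relations at each step:
  (a¹⁹) · a⁹ = a⁷

Answer: a⁷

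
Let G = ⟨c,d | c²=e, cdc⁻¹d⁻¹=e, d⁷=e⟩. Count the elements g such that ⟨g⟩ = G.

G is cyclic of order 14. An element generates G iff its order is 14, and a cyclic group of order 14 has exactly φ(14) = 6 such elements.

Answer: 6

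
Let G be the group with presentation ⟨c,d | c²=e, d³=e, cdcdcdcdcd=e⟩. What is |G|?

Enumerate words in the generators, reducing via the relations: the distinct elements are
  {c, d, e, cd, dc, d², cdc, cd², dcd, d²c, cdcd, cd²c, dcdc, dcd², d²cd, cdcdc, cdcd², cd²cd, dcd²c, d²cdc, d²cd², cdcd²c, cd²cdc, cd²cd², dcdcd², dcd²cd, d²cdcd, d²cd²c, cdcd²cd, cd²cdcd, cd²cd²c, dcdcd²c, dcd²cdc, dcd²cd², d²cdcd², d²cd²cd, cdcd²cdc, cdcd²cd², cd²cdcd², dcdcd²cd, dcd²cdcd, d²cdcd²c, d²cd²cdc, cdcd²cdcd, cd²cdcd²c, dcdcd²cd², dcd²cdcd², d²cdcd²cd, d²cd²cdcd, cdcd²cdcd², cd²cdcd²cd, dcd²cdcd²c, d²cdcd²cdc, d²cdcd²cd², d²cd²cdcd², cdcd²cdcd²c, cd²cdcd²cdc, cd²cdcd²cd², dcd²cdcd²cd, cdcd²cdcd²cd}.
No further products give new elements, so |G| = 60.

Answer: 60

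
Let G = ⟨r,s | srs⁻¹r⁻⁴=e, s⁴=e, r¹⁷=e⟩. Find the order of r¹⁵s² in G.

Compute successive powers until reaching e:
  (r¹⁵s²)¹ = r¹⁵s², (r¹⁵s²)² = e.
The smallest positive k with (r¹⁵s²)ᵏ = e is 2.

Answer: 2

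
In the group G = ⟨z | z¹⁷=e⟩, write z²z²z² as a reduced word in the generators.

Multiply left to right, reducing at each step:
  (z²) · z² = z⁴
  (z⁴) · z² = z⁶

Answer: z⁶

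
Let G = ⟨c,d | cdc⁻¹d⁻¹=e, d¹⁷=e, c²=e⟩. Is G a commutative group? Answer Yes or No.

Each pair of generators commutes: c·d = cd = d·c. Since the generators pairwise commute, every element of G commutes with every other, so G is abelian.

Answer: Yes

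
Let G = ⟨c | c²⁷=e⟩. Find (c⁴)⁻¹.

The order of (c⁴) is 27 (smallest k with (c⁴)ᵏ = e), so (c⁴)⁻¹ = (c⁴)²⁶ = c²³.
Check: (c⁴) · (c²³) → (c⁴) · c²³ = e, giving e as required.

Answer: c²³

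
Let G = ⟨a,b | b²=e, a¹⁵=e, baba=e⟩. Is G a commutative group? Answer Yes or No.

a·b = ab but b·a = a¹⁴b, so a·b ≠ b·a and G is not abelian.

Answer: No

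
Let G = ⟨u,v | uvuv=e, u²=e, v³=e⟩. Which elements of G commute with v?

⟨v⟩ ⊆ C_G(v) since powers of v commute with v; so |C_G(v)| ≥ |⟨v⟩| = 3.
By orbit–stabilizer, |C_G(v)| = |G| / |conj. class of v| = 6 / 2 = 3.
The 3 elements commuting with v are {e, v, v²}.

Answer: {e, v, v²}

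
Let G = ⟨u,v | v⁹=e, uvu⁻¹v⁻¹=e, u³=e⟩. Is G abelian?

Each pair of generators commutes: u·v = uv = v·u. Since the generators pairwise commute, every element of G commutes with every other, so G is abelian.

Answer: Yes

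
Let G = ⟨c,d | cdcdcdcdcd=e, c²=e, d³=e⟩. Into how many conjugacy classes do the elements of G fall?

The conjugacy classes (representative and size) are:
  [e] (size 1), [cdcd²cdcd²c] (size 15), [dcdcd²c] (size 20), [cd²cd²c] (size 12), [d²cdcd²] (size 12).
Class equation: 1 + 15 + 20 + 12 + 12 = 60 = |G|. So G has 5 conjugacy classes.

Answer: 5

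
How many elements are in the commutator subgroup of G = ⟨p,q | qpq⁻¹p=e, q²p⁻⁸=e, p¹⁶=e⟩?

G' = [G, G] is generated by all commutators. The generator-pair commutators are: [p, q] = p².
The subgroup they normally generate is {e, p², p⁴, p⁶, p⁸, p¹⁰, p¹², p¹⁴}, of order 8.
Check: |G/G'| = 32/8 = 4 is the order of the abelianisation.

Answer: 8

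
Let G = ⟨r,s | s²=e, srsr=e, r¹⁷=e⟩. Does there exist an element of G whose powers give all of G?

Every cyclic group is abelian. But r·s = rs while s·r = r¹⁶s, so r·s ≠ s·r and G is not abelian. Hence G is not cyclic.

Answer: No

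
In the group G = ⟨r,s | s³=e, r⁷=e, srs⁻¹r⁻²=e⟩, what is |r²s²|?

Compute successive powers until reaching e:
  (r²s²)¹ = r²s², (r²s²)² = r³s, (r²s²)³ = e.
The smallest positive k with (r²s²)ᵏ = e is 3.

Answer: 3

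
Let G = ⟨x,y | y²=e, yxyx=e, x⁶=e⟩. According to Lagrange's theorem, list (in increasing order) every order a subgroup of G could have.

|G| = 12 = 2² · 3. By Lagrange's theorem the order of any subgroup divides 12; the divisors of 12 are 1, 2, 3, 4, 6, 12.

Answer: 1, 2, 3, 4, 6, 12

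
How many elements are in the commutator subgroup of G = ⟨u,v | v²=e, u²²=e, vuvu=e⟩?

G' = [G, G] is generated by all commutators. The generator-pair commutators are: [u, v] = u².
The subgroup they normally generate is {e, u², u⁴, u⁶, u⁸, u¹⁰, u¹², u¹⁴, u¹⁶, u¹⁸, u²⁰}, of order 11.
Check: |G/G'| = 44/11 = 4 is the order of the abelianisation.

Answer: 11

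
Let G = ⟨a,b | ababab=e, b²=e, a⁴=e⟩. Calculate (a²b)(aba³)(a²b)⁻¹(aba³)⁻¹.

[(a²b), (aba³)] = (a²b)·(aba³)·(a²b)⁻¹·(aba³)⁻¹.
  (a²b) · (aba³) = aba²
  (aba²) · (ba²) = a³ba²b
  (a³ba²b) · (aba³) = a²ba

Answer: a²ba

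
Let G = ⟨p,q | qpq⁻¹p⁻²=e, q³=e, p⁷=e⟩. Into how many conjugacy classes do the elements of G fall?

The conjugacy classes (representative and size) are:
  [e] (size 1), [p²] (size 3), [p⁵] (size 3), [q] (size 7), [q²] (size 7).
Class equation: 1 + 3 + 3 + 7 + 7 = 21 = |G|. So G has 5 conjugacy classes.

Answer: 5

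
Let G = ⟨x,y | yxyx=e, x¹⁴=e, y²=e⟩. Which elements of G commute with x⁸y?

⟨x⁸y⟩ ⊆ C_G(x⁸y) since powers of x⁸y commute with x⁸y; so |C_G(x⁸y)| ≥ |⟨x⁸y⟩| = 2.
By orbit–stabilizer, |C_G(x⁸y)| = |G| / |conj. class of x⁸y| = 28 / 7 = 4.
The 4 elements commuting with x⁸y are {e, x⁷, xy, x⁸y}.

Answer: {e, x⁷, xy, x⁸y}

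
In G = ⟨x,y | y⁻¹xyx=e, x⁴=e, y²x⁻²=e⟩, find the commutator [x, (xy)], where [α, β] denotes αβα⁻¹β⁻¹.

[x, (xy)] = x·(xy)·x⁻¹·(xy)⁻¹.
  x · (xy) = y⁻¹
  (y⁻¹) · (x³) = xy⁻¹
  (xy⁻¹) · (xy⁻¹) = x²

Answer: x²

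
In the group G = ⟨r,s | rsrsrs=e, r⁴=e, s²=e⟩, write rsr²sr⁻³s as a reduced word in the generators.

Multiply left to right, reducing at each step:
  r · s = rs
  (rs) · r² = rsr²
  (rsr²) · s = rsr²s
  (rsr²s) · r⁻³ = sr²s
  (sr²s) · s = sr²

Answer: sr²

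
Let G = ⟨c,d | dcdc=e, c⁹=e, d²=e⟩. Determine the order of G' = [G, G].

G' = [G, G] is generated by all commutators. The generator-pair commutators are: [c, d] = c².
The subgroup they normally generate is {e, c, c², c³, c⁴, c⁵, c⁶, c⁷, c⁸}, of order 9.
Check: |G/G'| = 18/9 = 2 is the order of the abelianisation.

Answer: 9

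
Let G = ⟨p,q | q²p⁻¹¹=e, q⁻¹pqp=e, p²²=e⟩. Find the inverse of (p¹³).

The order of (p¹³) is 22 (smallest k with (p¹³)ᵏ = e), so (p¹³)⁻¹ = (p¹³)²¹ = p⁹.
Check: (p¹³) · (p⁹) → (p¹³) · p⁹ = e, giving e as required.

Answer: p⁹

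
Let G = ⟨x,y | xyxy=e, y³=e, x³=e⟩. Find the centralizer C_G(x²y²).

⟨x²y²⟩ ⊆ C_G(x²y²) since powers of x²y² commute with x²y²; so |C_G(x²y²)| ≥ |⟨x²y²⟩| = 2.
By orbit–stabilizer, |C_G(x²y²)| = |G| / |conj. class of x²y²| = 12 / 3 = 4.
The 4 elements commuting with x²y² are {e, xy, x²y², xy²x}.

Answer: {e, xy, x²y², xy²x}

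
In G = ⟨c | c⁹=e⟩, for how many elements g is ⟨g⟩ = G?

G is cyclic of order 9. An element generates G iff its order is 9, and a cyclic group of order 9 has exactly φ(9) = 6 such elements.

Answer: 6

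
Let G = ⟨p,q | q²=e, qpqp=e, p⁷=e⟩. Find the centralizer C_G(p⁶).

⟨p⁶⟩ ⊆ C_G(p⁶) since powers of p⁶ commute with p⁶; so |C_G(p⁶)| ≥ |⟨p⁶⟩| = 7.
By orbit–stabilizer, |C_G(p⁶)| = |G| / |conj. class of p⁶| = 14 / 2 = 7.
The 7 elements commuting with p⁶ are {e, p, p², p³, p⁴, p⁵, p⁶}.

Answer: {e, p, p², p³, p⁴, p⁵, p⁶}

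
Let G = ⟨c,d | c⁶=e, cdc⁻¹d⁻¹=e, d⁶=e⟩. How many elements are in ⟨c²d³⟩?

|⟨c²d³⟩| equals the order of c²d³. Compute successive powers until reaching e:
  (c²d³)¹ = c²d³, (c²d³)² = c⁴, (c²d³)³ = d³, (c²d³)⁴ = c², (c²d³)⁵ = c⁴d³, (c²d³)⁶ = e.
The smallest positive k with (c²d³)ᵏ = e is 6, so |⟨c²d³⟩| = 6.

Answer: 6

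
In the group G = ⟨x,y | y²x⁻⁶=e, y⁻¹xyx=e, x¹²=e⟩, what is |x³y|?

Compute successive powers until reaching e:
  (x³y)¹ = x³y, (x³y)² = x⁶, (x³y)³ = x³y⁻¹, (x³y)⁴ = e.
The smallest positive k with (x³y)ᵏ = e is 4.

Answer: 4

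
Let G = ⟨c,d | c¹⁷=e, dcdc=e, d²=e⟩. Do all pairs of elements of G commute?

c·d = cd but d·c = c¹⁶d, so c·d ≠ d·c and G is not abelian.

Answer: No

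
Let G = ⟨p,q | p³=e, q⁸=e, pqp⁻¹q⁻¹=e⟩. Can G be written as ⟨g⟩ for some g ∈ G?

|G| = 24. The element pq has order 24 (its powers give 24 distinct elements), so ⟨pq⟩ = G and G is cyclic.

Answer: Yes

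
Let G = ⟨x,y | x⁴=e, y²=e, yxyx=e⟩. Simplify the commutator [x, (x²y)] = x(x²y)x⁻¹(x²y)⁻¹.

[x, (x²y)] = x·(x²y)·x⁻¹·(x²y)⁻¹.
  x · (x²y) = x³y
  (x³y) · (x³) = y
  y · (x²y) = x²

Answer: x²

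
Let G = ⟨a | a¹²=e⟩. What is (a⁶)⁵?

Compute successive powers of (a⁶), reducing at each step:
  (a⁶)²: (a⁶) · a⁶ = e
  (a⁶)³: e · a⁶ = a⁶
  (a⁶)⁴: (a⁶) · a⁶ = e
  (a⁶)⁵: e · a⁶ = a⁶

Answer: a⁶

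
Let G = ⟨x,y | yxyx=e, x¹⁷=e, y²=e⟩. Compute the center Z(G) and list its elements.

An element z ∈ Z(G) iff z commutes with every generator.
For example e is central: e·x = x = x·e; e·y = y = y·e.
Whereas x ∉ Z(G) since x·y = xy ≠ x¹⁶y = y·x.
Checking each of the 34 elements this way gives Z(G) = {e}, of order 1.

Answer: {e}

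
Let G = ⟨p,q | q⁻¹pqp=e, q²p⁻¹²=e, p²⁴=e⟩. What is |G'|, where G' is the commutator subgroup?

G' = [G, G] is generated by all commutators. The generator-pair commutators are: [p, q] = p².
The subgroup they normally generate is {e, p², p⁴, p⁶, p⁸, p¹⁰, p¹², p¹⁴, p¹⁶, p¹⁸, p²⁰, p²²}, of order 12.
Check: |G/G'| = 48/12 = 4 is the order of the abelianisation.

Answer: 12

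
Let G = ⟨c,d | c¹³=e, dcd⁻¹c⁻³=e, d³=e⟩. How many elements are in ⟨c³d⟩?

|⟨c³d⟩| equals the order of c³d. Compute successive powers until reaching e:
  (c³d)¹ = c³d, (c³d)² = c¹²d², (c³d)³ = e.
The smallest positive k with (c³d)ᵏ = e is 3, so |⟨c³d⟩| = 3.

Answer: 3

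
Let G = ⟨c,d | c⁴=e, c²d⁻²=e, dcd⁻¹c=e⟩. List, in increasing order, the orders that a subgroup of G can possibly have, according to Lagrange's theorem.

|G| = 8 = 2³. By Lagrange's theorem the order of any subgroup divides 8; the divisors of 8 are 1, 2, 4, 8.

Answer: 1, 2, 4, 8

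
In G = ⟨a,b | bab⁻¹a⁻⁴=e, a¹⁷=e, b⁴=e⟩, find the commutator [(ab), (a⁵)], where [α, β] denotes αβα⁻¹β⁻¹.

[(ab), (a⁵)] = (ab)·(a⁵)·(ab)⁻¹·(a⁵)⁻¹.
  (ab) · (a⁵) = a⁴b
  (a⁴b) · (a⁴b³) = a³
  (a³) · (a¹²) = a¹⁵

Answer: a¹⁵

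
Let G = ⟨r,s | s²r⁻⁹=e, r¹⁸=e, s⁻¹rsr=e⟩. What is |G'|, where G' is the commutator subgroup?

G' = [G, G] is generated by all commutators. The generator-pair commutators are: [r, s] = r².
The subgroup they normally generate is {e, r², r⁴, r⁶, r⁸, r¹⁰, r¹², r¹⁴, r¹⁶}, of order 9.
Check: |G/G'| = 36/9 = 4 is the order of the abelianisation.

Answer: 9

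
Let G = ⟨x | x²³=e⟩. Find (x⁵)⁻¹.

The order of (x⁵) is 23 (smallest k with (x⁵)ᵏ = e), so (x⁵)⁻¹ = (x⁵)²² = x¹⁸.
Check: (x⁵) · (x¹⁸) → (x⁵) · x¹⁸ = e, giving e as required.

Answer: x¹⁸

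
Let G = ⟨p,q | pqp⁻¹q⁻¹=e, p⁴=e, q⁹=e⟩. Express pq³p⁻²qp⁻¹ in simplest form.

Multiply left to right, reducing at each step:
  p · q³ = pq³
  (pq³) · p⁻² = p³q³
  (p³q³) · q = p³q⁴
  (p³q⁴) · p⁻¹ = p²q⁴

Answer: p²q⁴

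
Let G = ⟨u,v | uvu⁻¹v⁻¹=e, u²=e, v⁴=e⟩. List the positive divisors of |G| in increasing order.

|G| = 8 = 2³. By Lagrange's theorem the order of any subgroup divides 8; the divisors of 8 are 1, 2, 4, 8.

Answer: 1, 2, 4, 8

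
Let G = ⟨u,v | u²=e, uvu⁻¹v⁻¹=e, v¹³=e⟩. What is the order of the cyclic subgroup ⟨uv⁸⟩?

|⟨uv⁸⟩| equals the order of uv⁸. Compute successive powers until reaching e:
  (uv⁸)¹ = uv⁸, (uv⁸)² = v³, (uv⁸)³ = uv¹¹, (uv⁸)⁴ = v⁶, (uv⁸)⁵ = uv, (uv⁸)⁶ = v⁹, (uv⁸)⁷ = uv⁴, (uv⁸)⁸ = v¹², (uv⁸)⁹ = uv⁷, (uv⁸)¹⁰ = v², (uv⁸)¹¹ = uv¹⁰, (uv⁸)¹² = v⁵, (uv⁸)¹³ = u, (uv⁸)¹⁴ = v⁸, (uv⁸)¹⁵ = uv³, (uv⁸)¹⁶ = v¹¹, (uv⁸)¹⁷ = uv⁶, (uv⁸)¹⁸ = v, (uv⁸)¹⁹ = uv⁹, (uv⁸)²⁰ = v⁴, (uv⁸)²¹ = uv¹², (uv⁸)²² = v⁷, (uv⁸)²³ = uv², (uv⁸)²⁴ = v¹⁰, (uv⁸)²⁵ = uv⁵, (uv⁸)²⁶ = e.
The smallest positive k with (uv⁸)ᵏ = e is 26, so |⟨uv⁸⟩| = 26.

Answer: 26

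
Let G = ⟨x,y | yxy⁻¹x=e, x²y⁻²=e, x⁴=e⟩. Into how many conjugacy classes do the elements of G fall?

The conjugacy classes (representative and size) are:
  [e] (size 1), [x³] (size 2), [x²] (size 1), [y⁻¹] (size 2), [xy] (size 2).
Class equation: 1 + 2 + 1 + 2 + 2 = 8 = |G|. So G has 5 conjugacy classes.

Answer: 5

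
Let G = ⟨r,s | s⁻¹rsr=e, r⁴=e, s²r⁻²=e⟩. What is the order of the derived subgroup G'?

G' = [G, G] is generated by all commutators. The generator-pair commutators are: [r, s] = r².
The subgroup they normally generate is {e, r²}, of order 2.
Check: |G/G'| = 8/2 = 4 is the order of the abelianisation.

Answer: 2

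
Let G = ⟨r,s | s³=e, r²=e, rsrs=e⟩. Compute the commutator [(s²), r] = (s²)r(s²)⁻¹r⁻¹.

[(s²), r] = (s²)·r·(s²)⁻¹·r⁻¹.
  (s²) · r = rs
  (rs) · s = rs²
  (rs²) · r = s

Answer: s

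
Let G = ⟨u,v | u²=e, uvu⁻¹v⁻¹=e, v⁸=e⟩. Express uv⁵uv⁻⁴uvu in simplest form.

Multiply left to right, reducing at each step:
  u · v⁵ = uv⁵
  (uv⁵) · u = v⁵
  (v⁵) · v⁻⁴ = v
  v · u = uv
  (uv) · v = uv²
  (uv²) · u = v²

Answer: v²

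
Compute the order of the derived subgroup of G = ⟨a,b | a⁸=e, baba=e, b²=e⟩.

G' = [G, G] is generated by all commutators. The generator-pair commutators are: [a, b] = a².
The subgroup they normally generate is {e, a², a⁴, a⁶}, of order 4.
Check: |G/G'| = 16/4 = 4 is the order of the abelianisation.

Answer: 4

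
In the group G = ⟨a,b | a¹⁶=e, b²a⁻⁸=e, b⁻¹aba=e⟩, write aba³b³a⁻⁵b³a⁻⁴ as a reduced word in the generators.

Multiply left to right, reducing at each step:
  a · b = ab
  (ab) · a³ = a⁶b⁻¹
  (a⁶b⁻¹) · b³ = a¹⁴
  (a¹⁴) · a⁻⁵ = a⁹
  (a⁹) · b³ = ab
  (ab) · a⁻⁴ = a⁵b

Answer: a⁵b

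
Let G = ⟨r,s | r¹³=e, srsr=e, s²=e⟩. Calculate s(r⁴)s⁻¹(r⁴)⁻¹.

[s, (r⁴)] = s·(r⁴)·s⁻¹·(r⁴)⁻¹.
  s · (r⁴) = r⁹s
  (r⁹s) · s = r⁹
  (r⁹) · (r⁹) = r⁵

Answer: r⁵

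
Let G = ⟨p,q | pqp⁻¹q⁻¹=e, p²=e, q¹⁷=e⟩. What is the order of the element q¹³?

Compute successive powers until reaching e:
  (q¹³)¹ = q¹³, (q¹³)² = q⁹, (q¹³)³ = q⁵, (q¹³)⁴ = q, (q¹³)⁵ = q¹⁴, (q¹³)⁶ = q¹⁰, (q¹³)⁷ = q⁶, (q¹³)⁸ = q², (q¹³)⁹ = q¹⁵, (q¹³)¹⁰ = q¹¹, (q¹³)¹¹ = q⁷, (q¹³)¹² = q³, (q¹³)¹³ = q¹⁶, (q¹³)¹⁴ = q¹², (q¹³)¹⁵ = q⁸, (q¹³)¹⁶ = q⁴, (q¹³)¹⁷ = e.
The smallest positive k with (q¹³)ᵏ = e is 17.

Answer: 17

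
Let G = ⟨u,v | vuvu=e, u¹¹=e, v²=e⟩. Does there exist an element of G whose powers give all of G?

Every cyclic group is abelian. But u·v = uv while v·u = u¹⁰v, so u·v ≠ v·u and G is not abelian. Hence G is not cyclic.

Answer: No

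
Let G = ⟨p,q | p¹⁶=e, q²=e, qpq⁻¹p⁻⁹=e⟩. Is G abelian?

p·q = pq but q·p = p⁹q, so p·q ≠ q·p and G is not abelian.

Answer: No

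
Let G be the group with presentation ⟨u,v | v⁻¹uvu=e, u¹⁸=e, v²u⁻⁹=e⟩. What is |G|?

Enumerate words in the generators, reducing via the relations: the distinct elements are
  {e, u, v, uv, u², u³, u⁴, u⁵, u⁶, u⁷, u⁸, u⁹, u²v, u³v, u¹², u¹³, u¹¹, u¹⁰, u¹⁴, u¹⁵, u¹⁶, u¹⁷, u⁴v, u⁵v, u⁶v, u⁷v, u⁸v, v⁻¹, uv⁻¹, u²v⁻¹, u³v⁻¹, u⁴v⁻¹, u⁵v⁻¹, u⁶v⁻¹, u⁷v⁻¹, u⁸v⁻¹}.
No further products give new elements, so |G| = 36.

Answer: 36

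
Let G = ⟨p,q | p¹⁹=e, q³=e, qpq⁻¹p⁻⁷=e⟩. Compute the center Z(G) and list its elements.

An element z ∈ Z(G) iff z commutes with every generator.
For example e is central: e·p = p = p·e; e·q = q = q·e.
Whereas p ∉ Z(G) since p·q = pq ≠ p⁷q = q·p.
Checking each of the 57 elements this way gives Z(G) = {e}, of order 1.

Answer: {e}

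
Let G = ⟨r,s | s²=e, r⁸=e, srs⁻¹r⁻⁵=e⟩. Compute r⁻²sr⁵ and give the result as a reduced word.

Multiply left to right, reducing at each step:
  (r⁶) · s = r⁶s
  (r⁶s) · r⁵ = r⁷s

Answer: r⁷s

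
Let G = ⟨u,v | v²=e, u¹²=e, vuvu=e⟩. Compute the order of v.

Compute successive powers until reaching e:
  v¹ = v, v² = e.
The smallest positive k with vᵏ = e is 2.

Answer: 2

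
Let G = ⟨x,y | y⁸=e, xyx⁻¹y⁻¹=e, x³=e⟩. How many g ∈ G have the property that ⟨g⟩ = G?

G is cyclic of order 24. An element generates G iff its order is 24, and a cyclic group of order 24 has exactly φ(24) = 8 such elements.

Answer: 8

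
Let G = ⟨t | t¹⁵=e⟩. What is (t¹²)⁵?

Compute successive powers of (t¹²), reducing at each step:
  (t¹²)²: (t¹²) · t¹² = t⁹
  (t¹²)³: (t⁹) · t¹² = t⁶
  (t¹²)⁴: (t⁶) · t¹² = t³
  (t¹²)⁵: (t³) · t¹² = e

Answer: e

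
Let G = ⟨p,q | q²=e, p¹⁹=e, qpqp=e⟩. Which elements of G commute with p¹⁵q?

⟨p¹⁵q⟩ ⊆ C_G(p¹⁵q) since powers of p¹⁵q commute with p¹⁵q; so |C_G(p¹⁵q)| ≥ |⟨p¹⁵q⟩| = 2.
By orbit–stabilizer, |C_G(p¹⁵q)| = |G| / |conj. class of p¹⁵q| = 38 / 19 = 2.
The 2 elements commuting with p¹⁵q are {e, p¹⁵q}.

Answer: {e, p¹⁵q}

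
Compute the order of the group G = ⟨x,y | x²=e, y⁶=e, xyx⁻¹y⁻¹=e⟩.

Enumerate words in the generators, reducing via the relations: the distinct elements are
  {e, x, y, xy, y², y³, y⁴, y⁵, xy², xy³, xy⁴, xy⁵}.
No further products give new elements, so |G| = 12.

Answer: 12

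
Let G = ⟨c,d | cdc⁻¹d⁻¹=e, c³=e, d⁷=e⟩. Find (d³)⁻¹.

The order of (d³) is 7 (smallest k with (d³)ᵏ = e), so (d³)⁻¹ = (d³)⁶ = d⁴.
Check: (d³) · (d⁴) → (d³) · d⁴ = e, giving e as required.

Answer: d⁴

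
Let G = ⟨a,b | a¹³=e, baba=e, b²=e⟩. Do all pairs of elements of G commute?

a·b = ab but b·a = a¹²b, so a·b ≠ b·a and G is not abelian.

Answer: No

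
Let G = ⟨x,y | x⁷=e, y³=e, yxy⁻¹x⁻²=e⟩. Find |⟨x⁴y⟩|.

|⟨x⁴y⟩| equals the order of x⁴y. Compute successive powers until reaching e:
  (x⁴y)¹ = x⁴y, (x⁴y)² = x⁵y², (x⁴y)³ = e.
The smallest positive k with (x⁴y)ᵏ = e is 3, so |⟨x⁴y⟩| = 3.

Answer: 3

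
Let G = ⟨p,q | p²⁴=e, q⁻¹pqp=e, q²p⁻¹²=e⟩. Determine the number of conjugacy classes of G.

The conjugacy classes (representative and size) are:
  [e] (size 1), [p] (size 2), [p²] (size 2), [p³] (size 2), [p⁴] (size 2), [p⁵] (size 2), [p¹⁸] (size 2), [p⁷] (size 2), [p¹⁶] (size 2), [p¹⁵] (size 2), [p¹⁴] (size 2), [p¹³] (size 2), [p¹²] (size 1), [p⁶q] (size 12), [p⁵q⁻¹] (size 12).
Class equation: 1 + 2 + 2 + 2 + 2 + 2 + 2 + 2 + 2 + 2 + 2 + 2 + 1 + 12 + 12 = 48 = |G|. So G has 15 conjugacy classes.

Answer: 15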